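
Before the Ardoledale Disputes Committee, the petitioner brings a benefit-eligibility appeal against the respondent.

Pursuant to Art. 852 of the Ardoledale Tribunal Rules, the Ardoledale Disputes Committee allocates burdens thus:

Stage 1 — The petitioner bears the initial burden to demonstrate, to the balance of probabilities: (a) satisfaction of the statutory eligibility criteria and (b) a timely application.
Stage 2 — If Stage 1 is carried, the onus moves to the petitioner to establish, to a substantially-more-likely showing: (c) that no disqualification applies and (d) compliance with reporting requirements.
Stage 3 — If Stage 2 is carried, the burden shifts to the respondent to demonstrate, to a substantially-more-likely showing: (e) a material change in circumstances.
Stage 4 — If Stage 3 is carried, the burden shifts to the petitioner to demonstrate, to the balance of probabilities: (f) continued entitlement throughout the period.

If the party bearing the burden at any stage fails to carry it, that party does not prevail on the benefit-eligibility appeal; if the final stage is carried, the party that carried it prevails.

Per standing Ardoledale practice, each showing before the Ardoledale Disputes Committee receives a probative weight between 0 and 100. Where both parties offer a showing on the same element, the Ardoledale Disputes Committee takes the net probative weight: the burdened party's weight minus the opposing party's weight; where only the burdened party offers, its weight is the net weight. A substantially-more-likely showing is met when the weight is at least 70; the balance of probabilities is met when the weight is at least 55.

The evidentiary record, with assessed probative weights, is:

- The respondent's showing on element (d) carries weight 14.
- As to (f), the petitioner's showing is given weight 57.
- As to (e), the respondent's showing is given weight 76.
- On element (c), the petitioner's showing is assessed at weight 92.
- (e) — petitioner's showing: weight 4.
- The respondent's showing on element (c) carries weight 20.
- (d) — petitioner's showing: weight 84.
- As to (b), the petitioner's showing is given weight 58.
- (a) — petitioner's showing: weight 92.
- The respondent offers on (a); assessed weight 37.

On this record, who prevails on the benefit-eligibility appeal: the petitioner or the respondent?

At Stage 1 the petitioner must meet the balance of probabilities (weight is at least 55): on (a) the weight is 92 less the opposing 37 gives net 55, ≥ 55, so (a) meets the standard; on (b) the weight is 58, ≥ 55, so (b) meets the standard.
  Stage 1 carried; the burden remains with the petitioner.
At Stage 2 the petitioner must meet a substantially-more-likely showing (weight is at least 70): on (c) the weight is 92 less the opposing 20 gives net 72, which does reach 70, so (c) meets the standard; on (d) the weight is 84 less the opposing 14 gives net 70, which does reach 70, so (d) meets the standard.
  Stage 2 is satisfied; the onus moves to the respondent.
At Stage 3 the respondent must meet a substantially-more-likely showing (weight is at least 70): on (e) the weight is 76 less the opposing 4 gives net 72, which does reach 70, so (e) meets the standard.
  Stage 3 carried; the burden shifts to the petitioner.
At Stage 4 the petitioner must meet the balance of probabilities (weight is at least 55): on (f) the weight is 57, ≥ 55, so (f) meets the standard.
  All elements met at the final stage.
With every stage satisfied, the petitioner prevails.

petitioner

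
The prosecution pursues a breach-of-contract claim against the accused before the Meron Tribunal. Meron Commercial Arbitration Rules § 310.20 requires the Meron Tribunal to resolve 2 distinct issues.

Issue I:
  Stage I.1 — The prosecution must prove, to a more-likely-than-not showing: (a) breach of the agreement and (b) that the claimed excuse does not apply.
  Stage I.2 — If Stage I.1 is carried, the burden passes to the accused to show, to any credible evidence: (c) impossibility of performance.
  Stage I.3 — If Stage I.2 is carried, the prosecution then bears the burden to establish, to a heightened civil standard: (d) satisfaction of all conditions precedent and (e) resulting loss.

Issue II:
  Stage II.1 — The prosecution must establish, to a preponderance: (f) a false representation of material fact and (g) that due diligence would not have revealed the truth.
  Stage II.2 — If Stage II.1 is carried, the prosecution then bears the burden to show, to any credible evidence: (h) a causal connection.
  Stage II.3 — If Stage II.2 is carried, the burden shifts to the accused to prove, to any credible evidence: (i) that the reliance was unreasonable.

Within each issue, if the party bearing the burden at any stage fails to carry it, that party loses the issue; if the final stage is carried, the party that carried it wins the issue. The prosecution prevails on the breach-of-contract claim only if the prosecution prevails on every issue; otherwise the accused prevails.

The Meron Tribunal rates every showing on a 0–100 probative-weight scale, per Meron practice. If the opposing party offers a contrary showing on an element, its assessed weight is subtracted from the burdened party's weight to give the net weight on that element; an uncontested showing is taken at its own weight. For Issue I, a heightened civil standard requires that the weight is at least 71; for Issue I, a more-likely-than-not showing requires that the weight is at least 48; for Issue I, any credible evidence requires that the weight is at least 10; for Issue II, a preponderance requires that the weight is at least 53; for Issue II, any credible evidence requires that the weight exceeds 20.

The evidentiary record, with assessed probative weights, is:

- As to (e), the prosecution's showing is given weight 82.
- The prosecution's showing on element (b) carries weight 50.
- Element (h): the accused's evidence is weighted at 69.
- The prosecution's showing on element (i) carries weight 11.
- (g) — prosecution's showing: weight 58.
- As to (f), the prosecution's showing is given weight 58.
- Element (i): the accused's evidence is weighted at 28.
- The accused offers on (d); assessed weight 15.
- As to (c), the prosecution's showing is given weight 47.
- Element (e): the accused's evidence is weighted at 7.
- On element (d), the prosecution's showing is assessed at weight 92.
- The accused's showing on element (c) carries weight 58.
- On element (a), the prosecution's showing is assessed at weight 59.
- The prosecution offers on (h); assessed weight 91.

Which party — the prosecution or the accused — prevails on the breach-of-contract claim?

— Issue I —
Stage I.1 (prosecution, a more-likely-than-not showing, weight is at least 48): (a) 59 ≥ 48 — meets; (b) 50 ≥ 48 — meets.
  The prosecution carries Stage I.1; the accused now bears the burden.
Stage I.2 (accused, any credible evidence, weight is at least 10): (c) net 58−47=11 ≥ 10 — meets.
  All elements met. The burden passes to the prosecution.
Stage I.3 (prosecution, a heightened civil standard, weight is at least 71): (d) net 92−15=77 ≥ 71 — meets; (e) net 82−7=75 ≥ 71 — meets.
  Stage I.3 carried; the final stage is satisfied.
All stages carried — the prosecution prevails on this issue.
— Issue II —
Stage II.1 — burden on prosecution; standard: a preponderance (weight is at least 53).
    (f): 58 ≥ 53 [met]
    (g): 58 ≥ 53 [met]
  All elements met. The prosecution retains the burden for Stage II.2.
Stage II.2 — burden on prosecution; standard: any credible evidence (weight exceeds 20).
    (h): 91 − 69 = 22 > 20 [met]
  Stage II.2 carried; the burden shifts to the accused.
Stage II.3 — burden on accused; standard: any credible evidence (weight exceeds 20).
    (i): 28 − 11 = 17 ≤ 20 [not met]
  Not every element is met, so the accused fails to carry Stage II.3.
So the prosecution prevails on this issue.
Per-issue: Issue I → prosecution; Issue II → prosecution. The prosecution must prevail on every issue; overall, the prosecution prevails.

prosecution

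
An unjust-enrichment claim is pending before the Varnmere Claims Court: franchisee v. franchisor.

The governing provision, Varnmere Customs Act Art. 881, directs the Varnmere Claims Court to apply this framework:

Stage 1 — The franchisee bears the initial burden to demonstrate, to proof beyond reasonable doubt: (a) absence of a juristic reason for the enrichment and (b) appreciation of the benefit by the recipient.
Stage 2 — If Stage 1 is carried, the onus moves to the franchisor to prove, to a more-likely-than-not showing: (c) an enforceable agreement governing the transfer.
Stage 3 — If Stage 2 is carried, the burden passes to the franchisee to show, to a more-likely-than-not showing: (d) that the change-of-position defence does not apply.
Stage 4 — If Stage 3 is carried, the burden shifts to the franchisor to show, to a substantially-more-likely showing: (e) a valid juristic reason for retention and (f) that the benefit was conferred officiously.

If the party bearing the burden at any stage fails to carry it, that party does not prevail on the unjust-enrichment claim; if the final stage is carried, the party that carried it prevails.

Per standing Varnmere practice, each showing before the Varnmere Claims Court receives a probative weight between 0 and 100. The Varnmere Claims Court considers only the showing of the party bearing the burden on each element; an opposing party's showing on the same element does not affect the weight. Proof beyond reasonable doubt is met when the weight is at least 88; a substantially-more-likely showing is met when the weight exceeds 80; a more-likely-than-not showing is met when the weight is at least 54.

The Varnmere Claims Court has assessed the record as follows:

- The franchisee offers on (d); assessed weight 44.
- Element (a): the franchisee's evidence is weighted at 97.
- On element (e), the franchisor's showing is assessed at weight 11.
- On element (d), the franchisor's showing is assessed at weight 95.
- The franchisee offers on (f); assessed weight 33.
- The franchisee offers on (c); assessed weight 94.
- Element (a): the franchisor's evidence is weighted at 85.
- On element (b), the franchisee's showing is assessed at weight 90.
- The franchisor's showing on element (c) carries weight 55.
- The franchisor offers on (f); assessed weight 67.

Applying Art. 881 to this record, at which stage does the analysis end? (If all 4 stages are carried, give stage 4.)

stage 3

At Stage 1 the franchisee must meet proof beyond reasonable doubt (weight is at least 88): on (a) the weight is 97 (the franchisor's 85 is given no effect), which does reach 88, so (a) meets the standard; on (b) the weight is 90, ≥ 88, so (b) meets the standard.
  The franchisee carries Stage 1; the franchisor now bears the burden.
At Stage 2 the franchisor must meet a more-likely-than-not showing (weight is at least 54): on (c) the weight is 55 (the franchisee's 94 is given no effect), ≥ 54, so (c) meets the standard.
  Stage 2 carried; the burden shifts to the franchisee.
At Stage 3 the franchisee must meet a more-likely-than-not showing (weight is at least 54): on (d) the weight is 44 (the franchisor's 95 is given no effect), < 54, so (d) does not meet the standard.
  Stage 3 not carried; the franchisee fails its burden.
The analysis ends at Stage 3; the franchisor prevails.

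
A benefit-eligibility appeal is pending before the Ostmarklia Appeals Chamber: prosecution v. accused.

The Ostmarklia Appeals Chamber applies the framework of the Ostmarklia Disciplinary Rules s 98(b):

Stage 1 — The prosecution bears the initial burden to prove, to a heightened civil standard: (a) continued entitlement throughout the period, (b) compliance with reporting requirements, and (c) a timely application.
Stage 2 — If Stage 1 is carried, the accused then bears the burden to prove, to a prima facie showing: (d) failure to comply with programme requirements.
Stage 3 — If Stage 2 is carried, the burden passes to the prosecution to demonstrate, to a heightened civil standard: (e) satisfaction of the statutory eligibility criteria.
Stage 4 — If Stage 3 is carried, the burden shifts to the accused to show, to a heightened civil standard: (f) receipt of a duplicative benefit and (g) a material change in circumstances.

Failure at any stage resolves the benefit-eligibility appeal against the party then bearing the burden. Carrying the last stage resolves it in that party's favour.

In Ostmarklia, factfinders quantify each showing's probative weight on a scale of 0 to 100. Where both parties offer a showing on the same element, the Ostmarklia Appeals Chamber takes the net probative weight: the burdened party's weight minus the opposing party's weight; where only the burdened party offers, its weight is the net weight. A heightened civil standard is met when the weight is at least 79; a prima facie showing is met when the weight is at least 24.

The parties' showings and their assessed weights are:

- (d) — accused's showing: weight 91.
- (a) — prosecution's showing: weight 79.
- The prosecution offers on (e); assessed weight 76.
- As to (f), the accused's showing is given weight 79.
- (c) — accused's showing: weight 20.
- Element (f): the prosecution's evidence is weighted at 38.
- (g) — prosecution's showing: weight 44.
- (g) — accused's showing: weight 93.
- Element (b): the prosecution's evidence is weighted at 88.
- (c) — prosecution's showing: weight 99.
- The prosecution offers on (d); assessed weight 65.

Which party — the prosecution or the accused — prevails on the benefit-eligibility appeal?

accused

Stage 1 — burden on prosecution; standard: a heightened civil standard (weight is at least 79).
    (a): 79 ≥ 79 [met]
    (b): 88 ≥ 79 [met]
    (c): 99 − 20 = 79 ≥ 79 [met]
  The prosecution carries Stage 1; the accused now bears the burden.
Stage 2 — burden on accused; standard: a prima facie showing (weight is at least 24).
    (d): 91 − 65 = 26 ≥ 24 [met]
  Stage 2 is satisfied; the onus moves to the prosecution.
Stage 3 — burden on prosecution; standard: a heightened civil standard (weight is at least 79).
    (e): 76 < 79 [not met]
  The prosecution does not carry Stage 3.
So the accused prevails.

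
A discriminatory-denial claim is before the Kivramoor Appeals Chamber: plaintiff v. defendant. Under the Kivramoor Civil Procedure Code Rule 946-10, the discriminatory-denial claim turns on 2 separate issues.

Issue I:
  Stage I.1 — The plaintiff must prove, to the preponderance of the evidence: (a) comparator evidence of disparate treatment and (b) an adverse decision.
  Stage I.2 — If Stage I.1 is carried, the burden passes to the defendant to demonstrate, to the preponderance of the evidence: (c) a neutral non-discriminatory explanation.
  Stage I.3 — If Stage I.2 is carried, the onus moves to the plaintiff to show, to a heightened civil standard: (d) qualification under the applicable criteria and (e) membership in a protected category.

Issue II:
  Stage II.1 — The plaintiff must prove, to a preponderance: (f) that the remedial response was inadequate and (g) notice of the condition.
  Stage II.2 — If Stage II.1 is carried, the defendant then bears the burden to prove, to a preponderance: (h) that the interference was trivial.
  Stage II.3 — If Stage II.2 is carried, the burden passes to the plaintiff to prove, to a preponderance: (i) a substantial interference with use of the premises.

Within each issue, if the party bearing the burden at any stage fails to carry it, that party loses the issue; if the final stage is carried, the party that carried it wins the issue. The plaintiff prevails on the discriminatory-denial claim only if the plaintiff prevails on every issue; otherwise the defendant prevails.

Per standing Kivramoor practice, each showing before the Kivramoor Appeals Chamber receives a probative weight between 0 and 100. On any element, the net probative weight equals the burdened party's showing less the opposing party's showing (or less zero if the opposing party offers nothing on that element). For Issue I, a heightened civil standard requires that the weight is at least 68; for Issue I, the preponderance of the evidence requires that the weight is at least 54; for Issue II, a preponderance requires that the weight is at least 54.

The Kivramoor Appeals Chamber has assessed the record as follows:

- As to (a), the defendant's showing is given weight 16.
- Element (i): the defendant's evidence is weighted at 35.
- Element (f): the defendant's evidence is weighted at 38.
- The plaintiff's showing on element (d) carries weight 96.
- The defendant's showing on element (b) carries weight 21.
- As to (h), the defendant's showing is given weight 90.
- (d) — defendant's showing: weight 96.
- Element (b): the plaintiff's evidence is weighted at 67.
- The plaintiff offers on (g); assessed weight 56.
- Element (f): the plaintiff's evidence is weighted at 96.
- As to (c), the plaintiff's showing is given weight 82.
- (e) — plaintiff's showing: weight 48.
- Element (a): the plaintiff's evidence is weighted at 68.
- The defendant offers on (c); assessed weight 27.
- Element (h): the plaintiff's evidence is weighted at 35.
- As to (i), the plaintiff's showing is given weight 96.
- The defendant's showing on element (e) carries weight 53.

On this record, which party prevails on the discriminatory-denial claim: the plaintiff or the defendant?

defendant

— Issue I —
Stage I.1 (plaintiff, the preponderance of the evidence, weight is at least 54): (a) net 68−16=52 < 54 — fails; (b) net 67−21=46 < 54 — fails.
  Not every element is met, so the plaintiff fails to carry Stage I.1.
The analysis ends at Stage I.1; the defendant prevails on this issue.
— Issue II —
At Stage II.1 the plaintiff must meet a preponderance (weight is at least 54): on (f) the weight is 96 less the opposing 38 gives net 58, ≥ 54, so (f) meets the standard; on (g) the weight is 56, which does reach 54, so (g) meets the standard.
  Stage II.1 carried; the burden shifts to the defendant.
At Stage II.2 the defendant must meet a preponderance (weight is at least 54): on (h) the weight is 90 less the opposing 35 gives net 55, ≥ 54, so (h) meets the standard.
  Stage II.2 carried; the burden shifts to the plaintiff.
At Stage II.3 the plaintiff must meet a preponderance (weight is at least 54): on (i) the weight is 96 less the opposing 35 gives net 61, ≥ 54, so (i) meets the standard.
  The plaintiff carries the last stage.
With every stage satisfied, the plaintiff prevails on this issue.
Per-issue: Issue I → defendant; Issue II → plaintiff. The plaintiff must prevail on every issue; overall, the defendant prevails.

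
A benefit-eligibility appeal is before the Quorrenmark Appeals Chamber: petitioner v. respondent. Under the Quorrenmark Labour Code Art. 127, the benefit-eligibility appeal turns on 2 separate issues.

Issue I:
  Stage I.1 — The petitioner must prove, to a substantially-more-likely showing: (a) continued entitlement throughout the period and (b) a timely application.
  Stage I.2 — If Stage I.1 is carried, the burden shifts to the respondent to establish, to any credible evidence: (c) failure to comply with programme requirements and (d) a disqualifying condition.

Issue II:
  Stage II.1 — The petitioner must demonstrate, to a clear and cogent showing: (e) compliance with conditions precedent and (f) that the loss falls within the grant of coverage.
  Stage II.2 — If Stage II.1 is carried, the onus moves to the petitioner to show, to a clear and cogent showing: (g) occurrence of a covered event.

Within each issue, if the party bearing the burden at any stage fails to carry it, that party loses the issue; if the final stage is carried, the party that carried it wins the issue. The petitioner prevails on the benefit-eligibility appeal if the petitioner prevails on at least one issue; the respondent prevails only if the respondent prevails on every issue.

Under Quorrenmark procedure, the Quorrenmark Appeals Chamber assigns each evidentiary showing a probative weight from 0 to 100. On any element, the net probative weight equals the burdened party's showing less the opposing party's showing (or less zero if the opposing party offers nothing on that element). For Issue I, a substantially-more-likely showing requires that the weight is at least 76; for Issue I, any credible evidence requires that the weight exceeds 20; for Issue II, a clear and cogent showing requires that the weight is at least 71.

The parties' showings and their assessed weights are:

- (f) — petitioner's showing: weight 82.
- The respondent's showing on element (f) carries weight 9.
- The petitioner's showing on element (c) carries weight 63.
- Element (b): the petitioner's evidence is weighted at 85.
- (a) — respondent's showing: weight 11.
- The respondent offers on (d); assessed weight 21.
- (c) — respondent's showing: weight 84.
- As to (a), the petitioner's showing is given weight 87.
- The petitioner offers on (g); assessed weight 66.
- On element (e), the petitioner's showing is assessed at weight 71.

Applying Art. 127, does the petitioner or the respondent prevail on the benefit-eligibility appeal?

— Issue I —
Stage I.1 (petitioner, a substantially-more-likely showing, weight is at least 76): (a) net 87−11=76 ≥ 76 — meets; (b) 85 ≥ 76 — meets.
  Stage I.1 is satisfied; the onus moves to the respondent.
Stage I.2 (respondent, any credible evidence, weight exceeds 20): (c) net 84−63=21 > 20 — meets; (d) 21 > 20 — meets.
  Stage I.2 carried; the final stage is satisfied.
With every stage satisfied, the respondent prevails on this issue.
— Issue II —
Stage II.1 — burden on petitioner; standard: a clear and cogent showing (weight is at least 71).
    (e): 71 ≥ 71 [met]
    (f): 82 − 9 = 73 ≥ 71 [met]
  All elements met. The petitioner retains the burden for Stage II.2.
Stage II.2 — burden on petitioner; standard: a clear and cogent showing (weight is at least 71).
    (g): 66 < 71 [not met]
  The petitioner does not carry Stage II.2.
The respondent prevails on this issue.
Per-issue: Issue I → respondent; Issue II → respondent. The petitioner must prevail on at least one issue; overall, the respondent prevails.

respondent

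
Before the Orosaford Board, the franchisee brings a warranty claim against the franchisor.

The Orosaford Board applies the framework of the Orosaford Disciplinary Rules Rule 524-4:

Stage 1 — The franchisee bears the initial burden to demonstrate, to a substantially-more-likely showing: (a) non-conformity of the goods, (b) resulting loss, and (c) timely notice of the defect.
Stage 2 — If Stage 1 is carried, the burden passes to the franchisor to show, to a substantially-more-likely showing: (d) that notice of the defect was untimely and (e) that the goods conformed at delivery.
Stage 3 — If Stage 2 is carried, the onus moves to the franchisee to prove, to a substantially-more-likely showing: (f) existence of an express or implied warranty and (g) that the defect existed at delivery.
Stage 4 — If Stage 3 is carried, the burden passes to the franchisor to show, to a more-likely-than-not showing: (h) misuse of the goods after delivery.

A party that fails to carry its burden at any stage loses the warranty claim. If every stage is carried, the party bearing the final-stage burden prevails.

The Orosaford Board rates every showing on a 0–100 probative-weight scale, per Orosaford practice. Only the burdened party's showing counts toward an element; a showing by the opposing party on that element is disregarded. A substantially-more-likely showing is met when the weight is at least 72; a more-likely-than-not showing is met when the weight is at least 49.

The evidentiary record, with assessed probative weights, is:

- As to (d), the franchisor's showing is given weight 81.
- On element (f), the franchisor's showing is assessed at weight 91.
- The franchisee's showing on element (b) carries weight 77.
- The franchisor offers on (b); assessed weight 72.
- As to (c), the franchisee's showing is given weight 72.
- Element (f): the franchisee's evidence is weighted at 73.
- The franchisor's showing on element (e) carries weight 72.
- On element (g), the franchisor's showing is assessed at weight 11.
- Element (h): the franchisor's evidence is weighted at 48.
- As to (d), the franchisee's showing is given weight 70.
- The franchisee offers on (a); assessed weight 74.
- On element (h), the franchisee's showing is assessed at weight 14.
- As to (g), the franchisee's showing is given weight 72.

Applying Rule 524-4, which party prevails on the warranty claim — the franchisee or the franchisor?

Stage 1 — burden on franchisee; standard: a substantially-more-likely showing (weight is at least 72).
    (a): 74 ≥ 72 [met]
    (b): 77 (franchisor's 72 disregarded) ≥ 72 [met]
    (c): 72 ≥ 72 [met]
  Stage 1 carried; the burden shifts to the franchisor.
Stage 2 — burden on franchisor; standard: a substantially-more-likely showing (weight is at least 72).
    (d): 81 (franchisee's 70 disregarded) ≥ 72 [met]
    (e): 72 ≥ 72 [met]
  All elements met. The burden passes to the franchisee.
Stage 3 — burden on franchisee; standard: a substantially-more-likely showing (weight is at least 72).
    (f): 73 (franchisor's 91 disregarded) ≥ 72 [met]
    (g): 72 (franchisor's 11 disregarded) ≥ 72 [met]
  Stage 3 carried; the burden shifts to the franchisor.
Stage 4 — burden on franchisor; standard: a more-likely-than-not showing (weight is at least 49).
    (h): 48 (franchisee's 14 disregarded) < 49 [not met]
  The franchisor does not carry Stage 4.
So the franchisee prevails.

franchisee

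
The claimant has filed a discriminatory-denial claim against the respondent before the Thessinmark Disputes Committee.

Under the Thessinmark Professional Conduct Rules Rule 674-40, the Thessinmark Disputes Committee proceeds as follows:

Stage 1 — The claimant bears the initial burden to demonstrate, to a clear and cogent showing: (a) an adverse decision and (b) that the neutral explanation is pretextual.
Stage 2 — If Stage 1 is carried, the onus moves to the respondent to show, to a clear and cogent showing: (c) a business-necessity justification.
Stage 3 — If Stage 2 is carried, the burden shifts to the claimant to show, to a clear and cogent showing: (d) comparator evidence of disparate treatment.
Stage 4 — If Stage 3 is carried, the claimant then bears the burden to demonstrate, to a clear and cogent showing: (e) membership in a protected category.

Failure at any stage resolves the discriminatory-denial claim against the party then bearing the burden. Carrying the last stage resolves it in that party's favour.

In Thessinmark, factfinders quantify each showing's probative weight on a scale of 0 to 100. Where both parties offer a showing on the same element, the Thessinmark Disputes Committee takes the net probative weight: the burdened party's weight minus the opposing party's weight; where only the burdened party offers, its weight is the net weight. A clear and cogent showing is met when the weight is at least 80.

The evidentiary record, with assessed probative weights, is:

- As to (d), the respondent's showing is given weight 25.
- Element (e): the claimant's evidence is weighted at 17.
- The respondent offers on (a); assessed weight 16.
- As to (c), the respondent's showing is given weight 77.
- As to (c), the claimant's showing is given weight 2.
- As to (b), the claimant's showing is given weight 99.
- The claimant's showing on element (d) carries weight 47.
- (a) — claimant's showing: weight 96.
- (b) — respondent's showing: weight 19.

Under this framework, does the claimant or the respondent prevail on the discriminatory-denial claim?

Stage 1 (claimant, a clear and cogent showing, weight is at least 80): (a) net 96−16=80 ≥ 80 — meets; (b) net 99−19=80 ≥ 80 — meets.
  Stage 1 is satisfied; the onus moves to the respondent.
Stage 2 (respondent, a clear and cogent showing, weight is at least 80): (c) net 77−2=75 < 80 — fails.
  The respondent does not carry Stage 2.
The analysis ends at Stage 2; the claimant prevails.

claimant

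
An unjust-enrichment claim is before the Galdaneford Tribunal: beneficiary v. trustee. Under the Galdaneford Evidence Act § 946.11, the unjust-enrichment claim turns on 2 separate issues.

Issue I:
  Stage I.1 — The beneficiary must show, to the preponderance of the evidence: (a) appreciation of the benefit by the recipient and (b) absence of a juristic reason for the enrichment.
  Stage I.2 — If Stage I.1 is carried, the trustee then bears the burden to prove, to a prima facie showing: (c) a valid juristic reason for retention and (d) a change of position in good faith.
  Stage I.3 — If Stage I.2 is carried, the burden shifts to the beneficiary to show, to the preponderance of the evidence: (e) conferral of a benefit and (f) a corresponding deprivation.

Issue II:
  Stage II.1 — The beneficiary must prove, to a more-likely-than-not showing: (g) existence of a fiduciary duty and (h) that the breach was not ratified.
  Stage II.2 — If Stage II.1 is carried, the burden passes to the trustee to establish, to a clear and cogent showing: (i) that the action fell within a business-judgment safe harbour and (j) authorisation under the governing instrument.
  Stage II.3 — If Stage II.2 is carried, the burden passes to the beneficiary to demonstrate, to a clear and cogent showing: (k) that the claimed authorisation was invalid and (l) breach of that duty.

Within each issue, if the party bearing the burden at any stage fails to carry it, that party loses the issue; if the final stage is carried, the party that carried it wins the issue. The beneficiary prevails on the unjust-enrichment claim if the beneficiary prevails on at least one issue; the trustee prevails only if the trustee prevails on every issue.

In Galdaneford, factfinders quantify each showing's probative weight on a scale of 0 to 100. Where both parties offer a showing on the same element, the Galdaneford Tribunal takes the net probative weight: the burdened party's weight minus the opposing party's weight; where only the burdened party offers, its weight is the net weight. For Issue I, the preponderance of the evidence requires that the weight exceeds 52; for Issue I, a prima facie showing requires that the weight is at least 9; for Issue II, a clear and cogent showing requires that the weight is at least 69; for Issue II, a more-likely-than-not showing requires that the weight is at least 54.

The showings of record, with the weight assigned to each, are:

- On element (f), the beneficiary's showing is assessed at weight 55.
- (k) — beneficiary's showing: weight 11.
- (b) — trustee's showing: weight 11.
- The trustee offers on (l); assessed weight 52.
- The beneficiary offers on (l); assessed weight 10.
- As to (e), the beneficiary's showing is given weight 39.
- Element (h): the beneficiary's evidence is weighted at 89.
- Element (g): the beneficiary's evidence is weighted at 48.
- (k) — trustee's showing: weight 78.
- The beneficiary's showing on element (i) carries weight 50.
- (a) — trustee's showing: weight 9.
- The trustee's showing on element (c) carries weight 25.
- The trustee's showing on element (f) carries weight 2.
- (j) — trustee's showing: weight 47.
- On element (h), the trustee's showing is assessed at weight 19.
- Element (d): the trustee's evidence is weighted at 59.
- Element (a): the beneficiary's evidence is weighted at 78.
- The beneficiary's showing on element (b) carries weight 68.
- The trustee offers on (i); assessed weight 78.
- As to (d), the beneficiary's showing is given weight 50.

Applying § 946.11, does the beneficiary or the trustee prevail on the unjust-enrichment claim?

— Issue I —
Stage I.1 — burden on beneficiary; standard: the preponderance of the evidence (weight exceeds 52).
    (a): 78 − 9 = 69 > 52 [met]
    (b): 68 − 11 = 57 > 52 [met]
  The beneficiary carries Stage I.1; the trustee now bears the burden.
Stage I.2 — burden on trustee; standard: a prima facie showing (weight is at least 9).
    (c): 25 ≥ 9 [met]
    (d): 59 − 50 = 9 ≥ 9 [met]
  Stage I.2 is satisfied; the onus moves to the beneficiary.
Stage I.3 — burden on beneficiary; standard: the preponderance of the evidence (weight exceeds 52).
    (e): 39 ≤ 52 [not met]
    (f): 55 − 2 = 53 > 52 [met]
  Not every element is met, so the beneficiary fails to carry Stage I.3.
The trustee prevails on this issue.
— Issue II —
Stage II.1 (beneficiary, a more-likely-than-not showing, weight is at least 54): (g) 48 < 54 — fails; (h) net 89−19=70 ≥ 54 — meets.
  Not every element is met, so the beneficiary fails to carry Stage II.1.
The analysis ends at Stage II.1; the trustee prevails on this issue.
Per-issue: Issue I → trustee; Issue II → trustee. The beneficiary must prevail on at least one issue; overall, the trustee prevails.

trustee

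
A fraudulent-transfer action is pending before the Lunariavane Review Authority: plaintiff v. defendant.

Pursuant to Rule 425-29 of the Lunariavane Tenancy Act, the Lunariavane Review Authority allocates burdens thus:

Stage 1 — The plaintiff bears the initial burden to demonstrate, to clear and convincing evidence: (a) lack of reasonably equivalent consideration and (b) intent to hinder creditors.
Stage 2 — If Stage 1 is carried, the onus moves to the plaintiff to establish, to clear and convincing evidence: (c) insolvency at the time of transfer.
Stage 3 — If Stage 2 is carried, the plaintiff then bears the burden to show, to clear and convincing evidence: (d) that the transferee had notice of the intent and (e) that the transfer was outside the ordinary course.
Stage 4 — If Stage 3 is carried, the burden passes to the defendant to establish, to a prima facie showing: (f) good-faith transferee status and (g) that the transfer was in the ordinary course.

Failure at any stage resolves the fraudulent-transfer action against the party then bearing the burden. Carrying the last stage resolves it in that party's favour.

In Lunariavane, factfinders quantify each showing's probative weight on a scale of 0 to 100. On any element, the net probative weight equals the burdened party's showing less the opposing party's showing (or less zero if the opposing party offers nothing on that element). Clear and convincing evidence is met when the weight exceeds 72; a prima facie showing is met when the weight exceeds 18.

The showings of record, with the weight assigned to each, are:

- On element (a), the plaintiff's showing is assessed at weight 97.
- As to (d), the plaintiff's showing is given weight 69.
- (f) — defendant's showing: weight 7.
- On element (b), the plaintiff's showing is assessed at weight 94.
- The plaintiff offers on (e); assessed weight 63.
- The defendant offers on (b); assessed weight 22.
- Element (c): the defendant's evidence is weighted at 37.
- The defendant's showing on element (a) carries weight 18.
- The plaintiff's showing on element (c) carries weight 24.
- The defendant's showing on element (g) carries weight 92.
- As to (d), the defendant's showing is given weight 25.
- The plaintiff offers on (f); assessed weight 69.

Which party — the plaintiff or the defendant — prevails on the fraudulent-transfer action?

defendant

Stage 1 — burden on plaintiff; standard: clear and convincing evidence (weight exceeds 72).
    (a): 97 − 18 = 79 > 72 [met]
    (b): 94 − 22 = 72 ≤ 72 [not met]
  Not every element is met, so the plaintiff fails to carry Stage 1.
So the defendant prevails.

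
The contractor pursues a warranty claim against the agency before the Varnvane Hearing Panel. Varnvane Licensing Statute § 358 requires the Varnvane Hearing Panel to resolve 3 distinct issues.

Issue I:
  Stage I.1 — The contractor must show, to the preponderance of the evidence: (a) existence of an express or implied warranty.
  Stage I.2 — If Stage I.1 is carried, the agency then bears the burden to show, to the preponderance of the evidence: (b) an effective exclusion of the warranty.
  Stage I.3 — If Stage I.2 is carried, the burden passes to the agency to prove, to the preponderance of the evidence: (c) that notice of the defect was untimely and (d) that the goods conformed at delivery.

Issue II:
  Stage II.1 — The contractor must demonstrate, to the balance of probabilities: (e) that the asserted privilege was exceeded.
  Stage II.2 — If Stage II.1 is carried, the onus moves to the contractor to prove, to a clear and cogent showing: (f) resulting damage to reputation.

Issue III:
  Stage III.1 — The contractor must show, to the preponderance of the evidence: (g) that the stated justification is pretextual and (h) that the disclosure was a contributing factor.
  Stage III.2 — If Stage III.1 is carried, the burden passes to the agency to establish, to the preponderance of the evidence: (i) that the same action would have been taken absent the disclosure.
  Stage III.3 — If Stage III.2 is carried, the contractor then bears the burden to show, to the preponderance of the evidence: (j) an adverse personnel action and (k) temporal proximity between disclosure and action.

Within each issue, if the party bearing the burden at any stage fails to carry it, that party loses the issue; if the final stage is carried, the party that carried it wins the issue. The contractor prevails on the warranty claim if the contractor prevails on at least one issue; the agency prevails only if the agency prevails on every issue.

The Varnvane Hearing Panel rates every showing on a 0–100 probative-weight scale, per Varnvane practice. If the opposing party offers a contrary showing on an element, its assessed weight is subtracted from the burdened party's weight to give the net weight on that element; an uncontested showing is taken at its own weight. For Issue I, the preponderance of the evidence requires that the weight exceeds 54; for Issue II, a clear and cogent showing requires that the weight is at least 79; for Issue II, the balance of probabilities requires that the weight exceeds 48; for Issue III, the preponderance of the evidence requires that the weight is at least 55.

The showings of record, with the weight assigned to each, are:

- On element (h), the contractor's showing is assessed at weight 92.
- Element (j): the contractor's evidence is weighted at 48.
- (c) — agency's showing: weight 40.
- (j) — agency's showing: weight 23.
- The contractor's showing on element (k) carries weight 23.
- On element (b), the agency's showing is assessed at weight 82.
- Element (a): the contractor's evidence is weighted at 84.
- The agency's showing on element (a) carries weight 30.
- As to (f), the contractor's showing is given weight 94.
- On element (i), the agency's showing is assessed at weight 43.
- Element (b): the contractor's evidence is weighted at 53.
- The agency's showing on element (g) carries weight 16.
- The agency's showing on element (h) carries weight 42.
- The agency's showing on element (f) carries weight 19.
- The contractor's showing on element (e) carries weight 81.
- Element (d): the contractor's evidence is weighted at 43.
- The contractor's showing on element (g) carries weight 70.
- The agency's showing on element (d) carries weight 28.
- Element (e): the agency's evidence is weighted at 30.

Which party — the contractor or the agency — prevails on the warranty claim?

agency

— Issue I —
Stage I.1 (contractor, the preponderance of the evidence, weight exceeds 54): (a) net 84−30=54 ≤ 54 — fails.
  Not every element is met, so the contractor fails to carry Stage I.1.
The analysis ends at Stage I.1; the agency prevails on this issue.
— Issue II —
Stage II.1 (contractor, the balance of probabilities, weight exceeds 48): (e) net 81−30=51 > 48 — meets.
  All elements met. The contractor retains the burden for Stage II.2.
Stage II.2 (contractor, a clear and cogent showing, weight is at least 79): (f) net 94−19=75 < 79 — fails.
  Not every element is met, so the contractor fails to carry Stage II.2.
The agency prevails on this issue.
— Issue III —
Stage III.1 (contractor, the preponderance of the evidence, weight is at least 55): (g) net 70−16=54 < 55 — fails; (h) net 92−42=50 < 55 — fails.
  Not every element is met, so the contractor fails to carry Stage III.1.
The analysis ends at Stage III.1; the agency prevails on this issue.
Per-issue: Issue I → agency; Issue II → agency; Issue III → agency. The contractor must prevail on at least one issue; overall, the agency prevails.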